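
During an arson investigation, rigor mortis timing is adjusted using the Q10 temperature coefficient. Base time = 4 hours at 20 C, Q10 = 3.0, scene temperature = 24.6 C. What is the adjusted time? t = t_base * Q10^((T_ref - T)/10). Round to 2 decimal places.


Rigor mortis time adjustment:
Exponent = (T_ref - T_actual) / 10 = (20 - 24.6) / 10 = -0.46
Q10 factor = 3.0^-0.46 = 0.60329
t_adjusted = 4 * 0.60329 = 2.41 hours

2.41


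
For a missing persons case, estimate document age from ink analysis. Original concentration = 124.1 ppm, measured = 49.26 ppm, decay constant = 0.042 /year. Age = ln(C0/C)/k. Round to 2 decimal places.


Document age estimation:
C0/C = 124.1 / 49.26 = 2.519285
ln(C0/C) = 0.923975
t = 0.923975 / 0.042 = 22.00 years

22.00


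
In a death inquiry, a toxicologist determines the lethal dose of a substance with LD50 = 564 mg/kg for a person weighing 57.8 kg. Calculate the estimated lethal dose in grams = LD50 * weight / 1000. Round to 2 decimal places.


Lethal dose calculation:
Lethal dose = LD50 * body_weight / 1000
= 564 * 57.8 / 1000
= 32599.2 / 1000
= 32.60 g

32.60


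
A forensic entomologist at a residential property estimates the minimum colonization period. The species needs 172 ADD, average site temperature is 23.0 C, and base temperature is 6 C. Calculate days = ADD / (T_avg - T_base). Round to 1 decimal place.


Insect development time:
Effective temperature = avg_temp - T_base = 23.0 - 6 = 17.0 C
Days = ADD / effective_temp = 172 / 17.0 = 10.1 days

10.1


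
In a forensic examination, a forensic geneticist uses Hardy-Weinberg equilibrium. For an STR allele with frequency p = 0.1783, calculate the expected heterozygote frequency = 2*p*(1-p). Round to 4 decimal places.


Hardy-Weinberg heterozygote frequency:
q = 1 - p = 1 - 0.1783 = 0.8217
2pq = 2 * 0.1783 * 0.8217 = 0.2930

0.2930


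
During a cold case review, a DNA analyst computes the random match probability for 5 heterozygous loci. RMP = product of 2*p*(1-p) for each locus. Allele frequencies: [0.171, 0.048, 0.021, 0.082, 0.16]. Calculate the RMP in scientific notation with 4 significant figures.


Computing RMP for 5 loci:
Locus 1: 2 * 0.171 * 0.829 = 0.283518
Locus 2: 2 * 0.048 * 0.952 = 0.091392
Locus 3: 2 * 0.021 * 0.979 = 0.041118
Locus 4: 2 * 0.082 * 0.918 = 0.150552
Locus 5: 2 * 0.16 * 0.84 = 0.2688
RMP = 4.312e-05

4.312e-05


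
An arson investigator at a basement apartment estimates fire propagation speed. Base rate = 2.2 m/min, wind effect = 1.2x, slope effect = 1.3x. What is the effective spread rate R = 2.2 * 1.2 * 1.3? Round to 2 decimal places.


Fire spread rate calculation:
R = R0 * wind_factor * slope_factor
= 2.2 * 1.2 * 1.3
= 2.64 * 1.3
= 3.43 m/min

3.43


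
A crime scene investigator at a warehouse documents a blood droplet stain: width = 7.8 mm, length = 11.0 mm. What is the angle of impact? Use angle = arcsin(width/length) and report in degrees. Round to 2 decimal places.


Blood spatter impact angle calculation:
width / length = 7.8 / 11.0 = 0.709091
angle = arcsin(0.709091)
angle = 45.16 degrees

45.16


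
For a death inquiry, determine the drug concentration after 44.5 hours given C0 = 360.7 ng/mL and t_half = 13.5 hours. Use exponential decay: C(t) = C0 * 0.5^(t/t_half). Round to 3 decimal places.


Drug concentration decay:
Number of half-lives = t / t_half = 44.5 / 13.5 = 3.296296
Decay factor = 0.5^3.296296 = 0.10179256
C(t) = 360.7 * 0.10179256 = 36.717 ng/mL

36.717


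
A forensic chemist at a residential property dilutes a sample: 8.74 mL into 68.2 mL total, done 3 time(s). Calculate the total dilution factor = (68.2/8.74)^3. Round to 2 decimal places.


Dilution factor calculation:
Single dilution = V_total / V_sample = 68.2 / 8.74 ≈ 7.803204
Number of dilutions = 3
Total DF = (68.2 / 8.74)^3 (full precision, rounded at the end) = 475.14

475.14


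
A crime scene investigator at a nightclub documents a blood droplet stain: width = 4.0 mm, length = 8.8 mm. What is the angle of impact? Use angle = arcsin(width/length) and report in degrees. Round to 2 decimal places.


Blood spatter impact angle calculation:
width / length = 4.0 / 8.8 = 0.454545
angle = arcsin(0.454545)
angle = 27.04 degrees

27.04


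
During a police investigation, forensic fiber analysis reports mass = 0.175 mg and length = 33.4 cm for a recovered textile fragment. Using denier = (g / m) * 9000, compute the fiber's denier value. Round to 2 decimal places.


Denier calculation:
Mass in grams = 0.175 mg / 1000 = 0.000175 g
Length in meters = 33.4 cm / 100 = 0.334 m
Linear density = mass / length = 0.000175 / 0.334 = 0.00052395 g/m
Denier = (g/m) * 9000 = 0.00052395 * 9000 = 4.72

4.72


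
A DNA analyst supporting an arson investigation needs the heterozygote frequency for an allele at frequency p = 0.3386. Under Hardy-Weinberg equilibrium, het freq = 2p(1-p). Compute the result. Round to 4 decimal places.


Hardy-Weinberg heterozygote frequency:
q = 1 - p = 1 - 0.3386 = 0.6614
2pq = 2 * 0.3386 * 0.6614 = 0.4479

0.4479


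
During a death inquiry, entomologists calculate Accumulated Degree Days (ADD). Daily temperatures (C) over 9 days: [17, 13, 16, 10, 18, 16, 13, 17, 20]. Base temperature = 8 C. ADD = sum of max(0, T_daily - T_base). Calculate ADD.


Computing ADD day by day:
Day 1: max(0, 17 - 8) = 9
Day 2: max(0, 13 - 8) = 5
Day 3: max(0, 16 - 8) = 8
Day 4: max(0, 10 - 8) = 2
Day 5: max(0, 18 - 8) = 10
Day 6: max(0, 16 - 8) = 8
Day 7: max(0, 13 - 8) = 5
Day 8: max(0, 17 - 8) = 9
Day 9: max(0, 20 - 8) = 12
Total ADD = 68

68


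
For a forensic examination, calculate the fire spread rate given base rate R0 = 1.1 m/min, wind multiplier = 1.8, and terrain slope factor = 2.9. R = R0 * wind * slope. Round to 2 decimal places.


Fire spread rate calculation:
R = R0 * wind_factor * slope_factor
= 1.1 * 1.8 * 2.9
= 1.98 * 2.9
= 5.74 m/min

5.74


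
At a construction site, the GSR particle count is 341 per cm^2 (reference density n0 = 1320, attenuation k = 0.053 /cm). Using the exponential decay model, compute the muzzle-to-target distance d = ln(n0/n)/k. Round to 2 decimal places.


GSR distance calculation:
n0/n = 1320 / 341 = 3.870968
ln(n0/n) = 1.353505
d = 1.353505 / 0.053 = 25.54 cm

25.54


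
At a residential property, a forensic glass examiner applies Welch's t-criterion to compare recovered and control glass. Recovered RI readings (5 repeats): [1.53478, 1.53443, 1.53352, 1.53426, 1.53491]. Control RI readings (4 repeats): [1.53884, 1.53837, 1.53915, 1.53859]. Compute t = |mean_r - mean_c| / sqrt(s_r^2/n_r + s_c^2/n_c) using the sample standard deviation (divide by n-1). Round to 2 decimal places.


Welch's t-criterion for glass RI comparison:
Recovered mean = sum / n_r = 7.6719 / 5 = 1.53438
Control mean = sum / n_c = 6.15495 / 4 = 1.5387375
Recovered sample variance s_r^2 = 2.9935e-07
Control sample variance s_c^2 = 1.12492e-07
Welch SE (unpooled) = sqrt(s_r^2/n_r + s_c^2/n_c) = sqrt(5.987e-08 + 2.81229e-08) = sqrt(8.79929e-08) = 0.000296636
|mean_r - mean_c| = 0.0043575
t = 0.0043575 / 0.000296636 = 14.69

14.69


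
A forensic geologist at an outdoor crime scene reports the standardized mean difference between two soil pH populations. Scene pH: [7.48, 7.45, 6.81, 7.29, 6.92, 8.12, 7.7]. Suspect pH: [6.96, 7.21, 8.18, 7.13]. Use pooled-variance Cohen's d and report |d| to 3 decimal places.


Pooled-variance Cohen's d for soil pH comparison:
Scene mean = 51.77 / 7 = 7.395714
Suspect mean = 29.48 / 4 = 7.37
Scene sample variance s_s^2 = 0.201295
Suspect sample variance s_c^2 = 0.302467
Pooled variance = ((n_s-1)*s_s^2 + (n_c-1)*s_c^2) / (n_s + n_c - 2) = 0.235019
Pooled SD = sqrt(0.235019) = 0.484788
Mean difference = 0.025714
|d| = |0.025714| / 0.484788 = 0.053

0.053


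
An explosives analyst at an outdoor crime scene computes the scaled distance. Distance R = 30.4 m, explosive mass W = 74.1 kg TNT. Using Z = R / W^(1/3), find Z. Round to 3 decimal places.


Scaled distance calculation:
W^(1/3) = 74.1^(1/3) = 4.200227
Z = R / W^(1/3) = 30.4 / 4.200227
Z = 7.238 m/kg^(1/3)

7.238


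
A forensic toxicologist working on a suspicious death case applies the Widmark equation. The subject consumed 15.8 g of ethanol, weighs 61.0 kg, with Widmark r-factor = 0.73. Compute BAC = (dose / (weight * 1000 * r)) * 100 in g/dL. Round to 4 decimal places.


Applying the Widmark formula:
BAC = (dose_g / (body_wt * 1000 * r)) * 100
Denominator = 61.0 * 1000 * 0.73 = 44530
BAC = (15.8 / 44530) * 100
BAC = 0.0355 g/dL

0.0355


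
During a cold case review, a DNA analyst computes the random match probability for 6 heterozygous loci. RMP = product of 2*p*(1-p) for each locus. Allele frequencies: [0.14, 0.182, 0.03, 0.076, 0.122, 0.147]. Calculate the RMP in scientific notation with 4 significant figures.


Computing RMP for 6 loci:
Locus 1: 2 * 0.14 * 0.86 = 0.2408
Locus 2: 2 * 0.182 * 0.818 = 0.297752
Locus 3: 2 * 0.03 * 0.97 = 0.0582
Locus 4: 2 * 0.076 * 0.924 = 0.140448
Locus 5: 2 * 0.122 * 0.878 = 0.214232
Locus 6: 2 * 0.147 * 0.853 = 0.250782
RMP = 3.149e-05

3.149e-05


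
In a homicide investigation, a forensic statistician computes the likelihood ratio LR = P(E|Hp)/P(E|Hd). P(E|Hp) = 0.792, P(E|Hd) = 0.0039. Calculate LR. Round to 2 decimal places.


Likelihood ratio calculation:
LR = P(E|Hp) / P(E|Hd)
LR = 0.792 / 0.0039
LR = 203.08

203.08


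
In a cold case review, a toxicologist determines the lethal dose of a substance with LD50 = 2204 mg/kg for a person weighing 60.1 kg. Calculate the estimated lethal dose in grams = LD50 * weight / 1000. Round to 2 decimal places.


Lethal dose calculation:
Lethal dose = LD50 * body_weight / 1000
= 2204 * 60.1 / 1000
= 132460.4 / 1000
= 132.46 g

132.46


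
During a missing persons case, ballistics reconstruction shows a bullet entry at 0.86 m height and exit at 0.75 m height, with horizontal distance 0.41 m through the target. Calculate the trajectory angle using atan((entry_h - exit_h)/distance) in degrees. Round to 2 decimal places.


Bullet trajectory angle:
Height difference = 0.86 - 0.75 = 0.11 m
angle = atan(0.11 / 0.41)
angle = atan(0.268293)
angle = 15.02 degrees

15.02


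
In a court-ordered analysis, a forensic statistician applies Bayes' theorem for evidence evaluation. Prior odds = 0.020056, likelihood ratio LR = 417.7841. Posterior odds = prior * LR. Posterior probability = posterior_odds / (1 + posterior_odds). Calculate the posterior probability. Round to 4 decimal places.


Bayesian evidence evaluation:
Posterior odds = prior_odds * LR = 0.020056 * 417.7841 = 8.379078
Posterior probability = posterior_odds / (1 + posterior_odds)
= 8.379078 / (1 + 8.379078)
= 8.379078 / 9.379078
= 0.8934

0.8934


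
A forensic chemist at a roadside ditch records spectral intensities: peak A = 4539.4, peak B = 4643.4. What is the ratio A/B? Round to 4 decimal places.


Spectral peak ratio:
Peak A = 4539.4 counts
Peak B = 4643.4 counts
Ratio = 4539.4 / 4643.4 = 0.9776

0.9776


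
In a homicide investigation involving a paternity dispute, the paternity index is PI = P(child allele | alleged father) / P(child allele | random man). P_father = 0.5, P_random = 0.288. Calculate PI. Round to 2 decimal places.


Paternity Index calculation:
PI = P(allele|father) / P(allele|random)
PI = 0.5 / 0.288
PI = 1.74

1.74


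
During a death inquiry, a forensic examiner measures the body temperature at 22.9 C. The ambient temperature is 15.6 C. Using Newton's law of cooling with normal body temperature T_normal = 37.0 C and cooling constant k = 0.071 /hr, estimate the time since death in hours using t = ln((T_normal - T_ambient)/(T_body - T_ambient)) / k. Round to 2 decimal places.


Using Newton's law of cooling:
t = ln((T_normal - T_ambient) / (T_body - T_ambient)) / k
T_normal - T_ambient = 21.4
T_body - T_ambient = 7.3
Ratio = 2.931507
ln(ratio) = 1.075517
t = 1.075517 / 0.071 = 15.15 hours

15.15


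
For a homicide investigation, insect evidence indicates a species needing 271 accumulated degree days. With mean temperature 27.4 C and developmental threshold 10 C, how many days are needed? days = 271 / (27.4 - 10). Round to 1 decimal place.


Insect development time:
Effective temperature = avg_temp - T_base = 27.4 - 10 = 17.4 C
Days = ADD / effective_temp = 271 / 17.4 = 15.6 days

15.6


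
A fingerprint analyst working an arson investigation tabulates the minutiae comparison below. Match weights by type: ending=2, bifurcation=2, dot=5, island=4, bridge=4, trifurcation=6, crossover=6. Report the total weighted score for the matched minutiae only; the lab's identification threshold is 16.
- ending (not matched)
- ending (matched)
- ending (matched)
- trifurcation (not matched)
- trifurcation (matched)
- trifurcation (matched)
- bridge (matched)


Weighted minutiae match score:
  ending: not matched, +0
  ending: matched, +2 (running total 2)
  ending: matched, +2 (running total 4)
  trifurcation: not matched, +0
  trifurcation: matched, +6 (running total 10)
  trifurcation: matched, +6 (running total 16)
  bridge: matched, +4 (running total 20)
Total score = 20
Threshold = 16; verdict = identification

20


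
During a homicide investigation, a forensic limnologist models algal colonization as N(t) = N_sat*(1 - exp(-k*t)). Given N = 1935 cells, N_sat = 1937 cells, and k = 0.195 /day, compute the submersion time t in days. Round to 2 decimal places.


PMSI from diatom colonization curve:
N / N_sat = 1935 / 1937 = 0.998967
1 - N/N_sat = 0.001033
ln(1 - N/N_sat) = -6.875288
t = -ln(1 - N/N_sat) / k = -(-6.875288) / 0.195 = 35.26 days

35.26


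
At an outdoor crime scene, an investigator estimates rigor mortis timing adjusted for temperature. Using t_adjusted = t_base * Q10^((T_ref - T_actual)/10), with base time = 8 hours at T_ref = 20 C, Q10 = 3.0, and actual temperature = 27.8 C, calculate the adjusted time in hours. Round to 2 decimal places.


Rigor mortis time adjustment:
Exponent = (T_ref - T_actual) / 10 = (20 - 27.8) / 10 = -0.78
Q10 factor = 3.0^-0.78 = 0.42447
t_adjusted = 8 * 0.42447 = 3.40 hours

3.40


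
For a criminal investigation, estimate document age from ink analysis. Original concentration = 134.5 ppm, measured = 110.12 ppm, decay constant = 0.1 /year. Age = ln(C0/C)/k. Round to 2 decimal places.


Document age estimation:
C0/C = 134.5 / 110.12 = 1.221395
ln(C0/C) = 0.199994
t = 0.199994 / 0.1 = 2.00 years

2.00


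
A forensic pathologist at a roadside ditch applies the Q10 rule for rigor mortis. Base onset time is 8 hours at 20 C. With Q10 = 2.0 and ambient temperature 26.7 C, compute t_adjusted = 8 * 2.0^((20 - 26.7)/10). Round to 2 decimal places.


Rigor mortis time adjustment:
Exponent = (T_ref - T_actual) / 10 = (20 - 26.7) / 10 = -0.67
Q10 factor = 2.0^-0.67 = 0.62851
t_adjusted = 8 * 0.62851 = 5.03 hours

5.03


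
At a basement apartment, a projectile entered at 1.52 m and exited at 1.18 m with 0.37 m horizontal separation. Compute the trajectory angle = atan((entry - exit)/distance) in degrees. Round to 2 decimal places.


Bullet trajectory angle:
Height difference = 1.52 - 1.18 = 0.34 m
angle = atan(0.34 / 0.37)
angle = atan(0.918919)
angle = 42.58 degrees

42.58


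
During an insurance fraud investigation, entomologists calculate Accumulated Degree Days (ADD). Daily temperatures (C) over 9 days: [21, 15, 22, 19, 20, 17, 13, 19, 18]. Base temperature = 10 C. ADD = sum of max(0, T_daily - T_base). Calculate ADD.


Computing ADD day by day:
Day 1: max(0, 21 - 10) = 11
Day 2: max(0, 15 - 10) = 5
Day 3: max(0, 22 - 10) = 12
Day 4: max(0, 19 - 10) = 9
Day 5: max(0, 20 - 10) = 10
Day 6: max(0, 17 - 10) = 7
Day 7: max(0, 13 - 10) = 3
Day 8: max(0, 19 - 10) = 9
Day 9: max(0, 18 - 10) = 8
Total ADD = 74

74


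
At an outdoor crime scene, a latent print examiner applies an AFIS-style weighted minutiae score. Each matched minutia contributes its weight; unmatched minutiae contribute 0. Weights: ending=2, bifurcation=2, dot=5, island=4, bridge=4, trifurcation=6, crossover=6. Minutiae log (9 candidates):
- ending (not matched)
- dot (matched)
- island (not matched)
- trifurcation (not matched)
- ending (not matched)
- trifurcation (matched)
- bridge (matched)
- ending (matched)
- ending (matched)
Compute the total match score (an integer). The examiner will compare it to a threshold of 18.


Weighted minutiae match score:
  ending: not matched, +0
  dot: matched, +5 (running total 5)
  island: not matched, +0
  trifurcation: not matched, +0
  ending: not matched, +0
  trifurcation: matched, +6 (running total 11)
  bridge: matched, +4 (running total 15)
  ending: matched, +2 (running total 17)
  ending: matched, +2 (running total 19)
Total score = 19
Threshold = 18; verdict = identification

19


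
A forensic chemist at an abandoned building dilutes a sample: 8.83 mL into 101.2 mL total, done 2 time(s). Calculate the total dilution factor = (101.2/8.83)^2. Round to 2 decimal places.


Dilution factor calculation:
Single dilution = V_total / V_sample = 101.2 / 8.83 ≈ 11.460929
Number of dilutions = 2
Total DF = (101.2 / 8.83)^2 (full precision, rounded at the end) = 131.35

131.35


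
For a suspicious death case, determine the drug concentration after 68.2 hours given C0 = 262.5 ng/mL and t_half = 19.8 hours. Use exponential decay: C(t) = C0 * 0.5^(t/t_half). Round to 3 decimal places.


Drug concentration decay:
Number of half-lives = t / t_half = 68.2 / 19.8 = 3.444444
Decay factor = 0.5^3.444444 = 0.09185843
C(t) = 262.5 * 0.09185843 = 24.113 ng/mL

24.113


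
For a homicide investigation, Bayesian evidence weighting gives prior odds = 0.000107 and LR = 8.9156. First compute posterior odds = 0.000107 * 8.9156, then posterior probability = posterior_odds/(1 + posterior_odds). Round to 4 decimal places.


Bayesian evidence evaluation:
Posterior odds = prior_odds * LR = 0.000107 * 8.9156 = 0.0009539692
Posterior probability = posterior_odds / (1 + posterior_odds)
= 0.0009539692 / (1 + 0.0009539692)
= 0.0009539692 / 1.0009539692
= 0.0010

0.0010


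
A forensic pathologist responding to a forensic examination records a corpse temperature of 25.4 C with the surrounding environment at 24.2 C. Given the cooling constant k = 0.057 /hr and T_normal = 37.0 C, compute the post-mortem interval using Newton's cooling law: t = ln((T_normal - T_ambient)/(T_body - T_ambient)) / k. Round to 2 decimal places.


Using Newton's law of cooling:
t = ln((T_normal - T_ambient) / (T_body - T_ambient)) / k
T_normal - T_ambient = 12.8
T_body - T_ambient = 1.2
Ratio = 10.666667
ln(ratio) = 2.367124
t = 2.367124 / 0.057 = 41.53 hours

41.53


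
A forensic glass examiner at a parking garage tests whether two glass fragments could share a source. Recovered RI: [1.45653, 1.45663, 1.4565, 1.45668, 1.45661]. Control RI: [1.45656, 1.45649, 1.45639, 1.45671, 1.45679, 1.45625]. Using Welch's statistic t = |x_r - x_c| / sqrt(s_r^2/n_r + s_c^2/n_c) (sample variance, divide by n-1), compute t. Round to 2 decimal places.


Welch's t-criterion for glass RI comparison:
Recovered mean = sum / n_r = 7.28295 / 5 = 1.45659
Control mean = sum / n_c = 8.73919 / 6 = 1.4565317
Recovered sample variance s_r^2 = 5.45e-09
Control sample variance s_c^2 = 4.00967e-08
Welch SE (unpooled) = sqrt(s_r^2/n_r + s_c^2/n_c) = sqrt(1.09e-09 + 6.68278e-09) = sqrt(7.77278e-09) = 8.81634e-05
|mean_r - mean_c| = 5.83333e-05
t = 5.83333e-05 / 8.81634e-05 = 0.66

0.66


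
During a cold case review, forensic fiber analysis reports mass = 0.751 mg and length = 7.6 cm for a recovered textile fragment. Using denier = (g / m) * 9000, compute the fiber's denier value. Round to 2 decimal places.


Denier calculation:
Mass in grams = 0.751 mg / 1000 = 0.000751 g
Length in meters = 7.6 cm / 100 = 0.076 m
Linear density = mass / length = 0.000751 / 0.076 = 0.00988158 g/m
Denier = (g/m) * 9000 = 0.00988158 * 9000 = 88.93

88.93


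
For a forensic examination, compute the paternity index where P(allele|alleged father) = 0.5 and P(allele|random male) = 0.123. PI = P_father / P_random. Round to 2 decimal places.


Paternity Index calculation:
PI = P(allele|father) / P(allele|random)
PI = 0.5 / 0.123
PI = 4.07

4.07


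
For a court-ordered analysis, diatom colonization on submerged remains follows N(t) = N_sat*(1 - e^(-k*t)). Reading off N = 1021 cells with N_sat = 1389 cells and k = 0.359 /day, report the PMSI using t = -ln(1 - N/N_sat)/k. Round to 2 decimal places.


PMSI from diatom colonization curve:
N / N_sat = 1021 / 1389 = 0.735061
1 - N/N_sat = 0.264939
ln(1 - N/N_sat) = -1.328256
t = -ln(1 - N/N_sat) / k = -(-1.328256) / 0.359 = 3.70 days

3.70


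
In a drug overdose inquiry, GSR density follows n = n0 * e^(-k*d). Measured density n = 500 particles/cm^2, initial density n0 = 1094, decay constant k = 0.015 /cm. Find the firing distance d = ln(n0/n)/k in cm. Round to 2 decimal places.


GSR distance calculation:
n0/n = 1094 / 500 = 2.188
ln(n0/n) = 0.782988
d = 0.782988 / 0.015 = 52.20 cm

52.20


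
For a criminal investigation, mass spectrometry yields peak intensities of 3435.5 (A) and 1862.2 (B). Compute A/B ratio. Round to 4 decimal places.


Spectral peak ratio:
Peak A = 3435.5 counts
Peak B = 1862.2 counts
Ratio = 3435.5 / 1862.2 = 1.8449

1.8449


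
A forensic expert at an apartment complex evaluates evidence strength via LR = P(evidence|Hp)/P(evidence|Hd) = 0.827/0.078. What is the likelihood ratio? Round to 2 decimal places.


Likelihood ratio calculation:
LR = P(E|Hp) / P(E|Hd)
LR = 0.827 / 0.078
LR = 10.60

10.60


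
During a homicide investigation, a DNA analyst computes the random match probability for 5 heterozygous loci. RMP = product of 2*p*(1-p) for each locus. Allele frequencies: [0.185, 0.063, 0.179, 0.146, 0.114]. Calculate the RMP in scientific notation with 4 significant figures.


Computing RMP for 5 loci:
Locus 1: 2 * 0.185 * 0.815 = 0.30155
Locus 2: 2 * 0.063 * 0.937 = 0.118062
Locus 3: 2 * 0.179 * 0.821 = 0.293918
Locus 4: 2 * 0.146 * 0.854 = 0.249368
Locus 5: 2 * 0.114 * 0.886 = 0.202008
RMP = 5.271e-04

5.271e-04


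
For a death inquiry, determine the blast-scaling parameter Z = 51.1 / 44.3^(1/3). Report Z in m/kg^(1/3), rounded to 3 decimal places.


Scaled distance calculation:
W^(1/3) = 44.3^(1/3) = 3.538354
Z = R / W^(1/3) = 51.1 / 3.538354
Z = 14.442 m/kg^(1/3)

14.442


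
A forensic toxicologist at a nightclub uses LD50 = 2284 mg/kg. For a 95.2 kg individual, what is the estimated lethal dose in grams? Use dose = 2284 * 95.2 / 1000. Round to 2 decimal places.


Lethal dose calculation:
Lethal dose = LD50 * body_weight / 1000
= 2284 * 95.2 / 1000
= 217436.8 / 1000
= 217.44 g

217.44


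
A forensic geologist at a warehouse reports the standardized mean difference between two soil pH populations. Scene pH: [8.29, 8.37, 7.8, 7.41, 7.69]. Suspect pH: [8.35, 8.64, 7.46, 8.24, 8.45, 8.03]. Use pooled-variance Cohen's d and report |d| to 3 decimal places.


Pooled-variance Cohen's d for soil pH comparison:
Scene mean = 39.56 / 5 = 7.912
Suspect mean = 49.17 / 6 = 8.195
Scene sample variance s_s^2 = 0.16662
Suspect sample variance s_c^2 = 0.17131
Pooled variance = ((n_s-1)*s_s^2 + (n_c-1)*s_c^2) / (n_s + n_c - 2) = 0.169226
Pooled SD = sqrt(0.169226) = 0.411371
Mean difference = -0.283
|d| = |-0.283| / 0.411371 = 0.688

0.688


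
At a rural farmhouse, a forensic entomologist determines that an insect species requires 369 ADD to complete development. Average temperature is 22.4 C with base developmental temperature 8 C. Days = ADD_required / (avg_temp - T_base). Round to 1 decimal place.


Insect development time:
Effective temperature = avg_temp - T_base = 22.4 - 8 = 14.4 C
Days = ADD / effective_temp = 369 / 14.4 = 25.6 days

25.6


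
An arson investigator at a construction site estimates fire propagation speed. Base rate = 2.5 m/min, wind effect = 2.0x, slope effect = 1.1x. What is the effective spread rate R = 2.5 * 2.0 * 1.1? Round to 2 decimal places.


Fire spread rate calculation:
R = R0 * wind_factor * slope_factor
= 2.5 * 2.0 * 1.1
= 5 * 1.1
= 5.50 m/min

5.50


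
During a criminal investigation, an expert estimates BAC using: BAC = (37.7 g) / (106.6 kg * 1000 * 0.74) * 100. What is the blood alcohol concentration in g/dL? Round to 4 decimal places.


Applying the Widmark formula:
BAC = (dose_g / (body_wt * 1000 * r)) * 100
Denominator = 106.6 * 1000 * 0.74 = 78884
BAC = (37.7 / 78884) * 100
BAC = 0.0478 g/dL

0.0478


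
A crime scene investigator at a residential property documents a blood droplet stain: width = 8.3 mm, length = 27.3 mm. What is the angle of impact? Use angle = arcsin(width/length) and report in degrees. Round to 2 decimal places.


Blood spatter impact angle calculation:
width / length = 8.3 / 27.3 = 0.304029
angle = arcsin(0.304029)
angle = 17.70 degrees

17.70


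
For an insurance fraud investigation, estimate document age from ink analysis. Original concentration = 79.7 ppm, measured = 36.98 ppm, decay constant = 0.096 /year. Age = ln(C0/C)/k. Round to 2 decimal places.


Document age estimation:
C0/C = 79.7 / 36.98 = 2.155219
ln(C0/C) = 0.767892
t = 0.767892 / 0.096 = 8.00 years

8.00


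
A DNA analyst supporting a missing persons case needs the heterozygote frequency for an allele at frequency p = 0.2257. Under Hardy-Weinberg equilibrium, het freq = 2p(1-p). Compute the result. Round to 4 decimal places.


Hardy-Weinberg heterozygote frequency:
q = 1 - p = 1 - 0.2257 = 0.7743
2pq = 2 * 0.2257 * 0.7743 = 0.3495

0.3495


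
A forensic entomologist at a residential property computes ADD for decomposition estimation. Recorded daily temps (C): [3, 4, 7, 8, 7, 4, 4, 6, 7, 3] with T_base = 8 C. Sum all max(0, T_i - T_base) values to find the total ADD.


Computing ADD day by day:
Day 1: max(0, 3 - 8) = 0
Day 2: max(0, 4 - 8) = 0
Day 3: max(0, 7 - 8) = 0
Day 4: max(0, 8 - 8) = 0
Day 5: max(0, 7 - 8) = 0
Day 6: max(0, 4 - 8) = 0
Day 7: max(0, 4 - 8) = 0
Day 8: max(0, 6 - 8) = 0
Day 9: max(0, 7 - 8) = 0
Day 10: max(0, 3 - 8) = 0
Total ADD = 0

0


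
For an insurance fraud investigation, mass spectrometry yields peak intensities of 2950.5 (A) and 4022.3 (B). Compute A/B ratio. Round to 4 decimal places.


Spectral peak ratio:
Peak A = 2950.5 counts
Peak B = 4022.3 counts
Ratio = 2950.5 / 4022.3 = 0.7335

0.7335


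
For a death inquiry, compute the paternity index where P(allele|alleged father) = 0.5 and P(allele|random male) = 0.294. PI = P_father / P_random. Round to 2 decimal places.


Paternity Index calculation:
PI = P(allele|father) / P(allele|random)
PI = 0.5 / 0.294
PI = 1.70

1.70


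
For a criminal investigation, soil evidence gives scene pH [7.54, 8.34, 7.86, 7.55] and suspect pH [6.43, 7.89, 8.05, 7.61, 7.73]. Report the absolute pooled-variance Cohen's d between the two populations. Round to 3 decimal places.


Pooled-variance Cohen's d for soil pH comparison:
Scene mean = 31.29 / 4 = 7.8225
Suspect mean = 37.71 / 5 = 7.542
Scene sample variance s_s^2 = 0.141092
Suspect sample variance s_c^2 = 0.41392
Pooled variance = ((n_s-1)*s_s^2 + (n_c-1)*s_c^2) / (n_s + n_c - 2) = 0.296994
Pooled SD = sqrt(0.296994) = 0.544972
Mean difference = 0.2805
|d| = |0.2805| / 0.544972 = 0.515

0.515


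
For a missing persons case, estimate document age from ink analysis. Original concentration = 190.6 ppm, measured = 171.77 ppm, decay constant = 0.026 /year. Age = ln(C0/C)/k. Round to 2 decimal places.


Document age estimation:
C0/C = 190.6 / 171.77 = 1.109623
ln(C0/C) = 0.10402
t = 0.10402 / 0.026 = 4.00 years

4.00


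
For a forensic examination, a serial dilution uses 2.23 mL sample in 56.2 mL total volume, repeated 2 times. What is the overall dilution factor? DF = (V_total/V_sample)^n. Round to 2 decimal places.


Dilution factor calculation:
Single dilution = V_total / V_sample = 56.2 / 2.23 ≈ 25.201794
Number of dilutions = 2
Total DF = (56.2 / 2.23)^2 (full precision, rounded at the end) = 635.13

635.13


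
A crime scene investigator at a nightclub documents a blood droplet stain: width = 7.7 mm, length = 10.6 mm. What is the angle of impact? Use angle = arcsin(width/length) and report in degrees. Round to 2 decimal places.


Blood spatter impact angle calculation:
width / length = 7.7 / 10.6 = 0.726415
angle = arcsin(0.726415)
angle = 46.59 degrees

46.59


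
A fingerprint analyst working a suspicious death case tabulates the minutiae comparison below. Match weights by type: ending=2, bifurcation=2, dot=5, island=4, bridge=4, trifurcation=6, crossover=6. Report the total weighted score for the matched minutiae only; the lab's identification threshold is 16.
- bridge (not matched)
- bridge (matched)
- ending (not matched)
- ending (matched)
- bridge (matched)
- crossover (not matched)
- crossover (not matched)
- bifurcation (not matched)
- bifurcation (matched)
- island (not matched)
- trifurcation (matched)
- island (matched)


Weighted minutiae match score:
  bridge: not matched, +0
  bridge: matched, +4 (running total 4)
  ending: not matched, +0
  ending: matched, +2 (running total 6)
  bridge: matched, +4 (running total 10)
  crossover: not matched, +0
  crossover: not matched, +0
  bifurcation: not matched, +0
  bifurcation: matched, +2 (running total 12)
  island: not matched, +0
  trifurcation: matched, +6 (running total 18)
  island: matched, +4 (running total 22)
Total score = 22
Threshold = 16; verdict = identification

22


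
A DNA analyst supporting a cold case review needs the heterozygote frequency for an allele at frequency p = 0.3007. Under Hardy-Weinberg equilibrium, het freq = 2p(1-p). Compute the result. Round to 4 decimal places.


Hardy-Weinberg heterozygote frequency:
q = 1 - p = 1 - 0.3007 = 0.6993
2pq = 2 * 0.3007 * 0.6993 = 0.4206

0.4206


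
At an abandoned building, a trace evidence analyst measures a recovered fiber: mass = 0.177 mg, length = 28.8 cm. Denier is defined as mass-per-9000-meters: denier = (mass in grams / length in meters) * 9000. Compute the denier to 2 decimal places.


Denier calculation:
Mass in grams = 0.177 mg / 1000 = 0.000177 g
Length in meters = 28.8 cm / 100 = 0.288 m
Linear density = mass / length = 0.000177 / 0.288 = 0.00061458 g/m
Denier = (g/m) * 9000 = 0.00061458 * 9000 = 5.53

5.53


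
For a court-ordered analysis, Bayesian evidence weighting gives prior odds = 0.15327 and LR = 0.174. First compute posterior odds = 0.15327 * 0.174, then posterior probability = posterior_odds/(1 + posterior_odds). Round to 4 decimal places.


Bayesian evidence evaluation:
Posterior odds = prior_odds * LR = 0.15327 * 0.174 = 0.02666898
Posterior probability = posterior_odds / (1 + posterior_odds)
= 0.02666898 / (1 + 0.02666898)
= 0.02666898 / 1.02666898
= 0.0260

0.0260


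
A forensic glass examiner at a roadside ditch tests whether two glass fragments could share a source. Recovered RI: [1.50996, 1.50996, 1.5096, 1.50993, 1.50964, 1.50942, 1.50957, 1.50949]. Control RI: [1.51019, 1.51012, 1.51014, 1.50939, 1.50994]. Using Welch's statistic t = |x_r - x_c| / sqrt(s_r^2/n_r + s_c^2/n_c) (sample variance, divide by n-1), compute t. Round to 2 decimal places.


Welch's t-criterion for glass RI comparison:
Recovered mean = sum / n_r = 12.07757 / 8 = 1.5096962
Control mean = sum / n_c = 7.54978 / 5 = 1.509956
Recovered sample variance s_r^2 = 4.87125e-08
Control sample variance s_c^2 = 1.0903e-07
Welch SE (unpooled) = sqrt(s_r^2/n_r + s_c^2/n_c) = sqrt(6.08906e-09 + 2.1806e-08) = sqrt(2.78951e-08) = 0.000167018
|mean_r - mean_c| = 0.00025975
t = 0.00025975 / 0.000167018 = 1.56

1.56


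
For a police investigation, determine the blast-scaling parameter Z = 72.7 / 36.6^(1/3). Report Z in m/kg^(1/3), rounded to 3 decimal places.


Scaled distance calculation:
W^(1/3) = 36.6^(1/3) = 3.32017
Z = R / W^(1/3) = 72.7 / 3.32017
Z = 21.896 m/kg^(1/3)

21.896


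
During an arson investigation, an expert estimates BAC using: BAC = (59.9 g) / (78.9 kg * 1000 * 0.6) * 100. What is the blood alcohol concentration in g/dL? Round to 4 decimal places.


Applying the Widmark formula:
BAC = (dose_g / (body_wt * 1000 * r)) * 100
Denominator = 78.9 * 1000 * 0.6 = 47340
BAC = (59.9 / 47340) * 100
BAC = 0.1265 g/dL

0.1265


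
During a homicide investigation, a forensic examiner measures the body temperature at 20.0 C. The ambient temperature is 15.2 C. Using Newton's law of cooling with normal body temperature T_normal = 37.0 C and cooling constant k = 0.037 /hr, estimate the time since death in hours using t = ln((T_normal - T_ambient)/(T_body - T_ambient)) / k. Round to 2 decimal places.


Using Newton's law of cooling:
t = ln((T_normal - T_ambient) / (T_body - T_ambient)) / k
T_normal - T_ambient = 21.8
T_body - T_ambient = 4.8
Ratio = 4.541667
ln(ratio) = 1.513294
t = 1.513294 / 0.037 = 40.90 hours

40.90


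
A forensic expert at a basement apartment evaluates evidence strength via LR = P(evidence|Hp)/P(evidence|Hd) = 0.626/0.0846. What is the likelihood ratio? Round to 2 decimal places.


Likelihood ratio calculation:
LR = P(E|Hp) / P(E|Hd)
LR = 0.626 / 0.0846
LR = 7.40

7.40


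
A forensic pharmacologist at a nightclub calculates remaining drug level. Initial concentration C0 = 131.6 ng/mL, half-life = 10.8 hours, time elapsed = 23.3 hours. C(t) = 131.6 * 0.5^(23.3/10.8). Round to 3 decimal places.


Drug concentration decay:
Number of half-lives = t / t_half = 23.3 / 10.8 = 2.157407
Decay factor = 0.5^2.157407 = 0.22415879
C(t) = 131.6 * 0.22415879 = 29.499 ng/mL

29.499


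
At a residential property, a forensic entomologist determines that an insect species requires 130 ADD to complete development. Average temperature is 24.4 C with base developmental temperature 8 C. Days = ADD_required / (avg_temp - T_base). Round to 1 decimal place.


Insect development time:
Effective temperature = avg_temp - T_base = 24.4 - 8 = 16.4 C
Days = ADD / effective_temp = 130 / 16.4 = 7.9 days

7.9


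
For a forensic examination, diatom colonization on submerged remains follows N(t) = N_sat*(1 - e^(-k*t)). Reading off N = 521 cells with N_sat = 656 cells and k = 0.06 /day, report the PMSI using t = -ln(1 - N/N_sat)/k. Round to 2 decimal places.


PMSI from diatom colonization curve:
N / N_sat = 521 / 656 = 0.794207
1 - N/N_sat = 0.205793
ln(1 - N/N_sat) = -1.580884
t = -ln(1 - N/N_sat) / k = -(-1.580884) / 0.06 = 26.35 days

26.35


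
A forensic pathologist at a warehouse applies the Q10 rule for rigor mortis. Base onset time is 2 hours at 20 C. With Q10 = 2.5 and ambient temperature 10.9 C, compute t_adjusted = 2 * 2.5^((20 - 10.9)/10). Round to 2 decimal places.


Rigor mortis time adjustment:
Exponent = (T_ref - T_actual) / 10 = (20 - 10.9) / 10 = 0.91
Q10 factor = 2.5^0.91 = 2.30211
t_adjusted = 2 * 2.30211 = 4.60 hours

4.60


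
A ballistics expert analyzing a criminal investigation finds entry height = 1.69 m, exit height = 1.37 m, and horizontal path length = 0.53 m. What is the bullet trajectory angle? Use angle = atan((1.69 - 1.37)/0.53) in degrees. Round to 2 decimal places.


Bullet trajectory angle:
Height difference = 1.69 - 1.37 = 0.32 m
angle = atan(0.32 / 0.53)
angle = atan(0.603774)
angle = 31.12 degrees

31.12


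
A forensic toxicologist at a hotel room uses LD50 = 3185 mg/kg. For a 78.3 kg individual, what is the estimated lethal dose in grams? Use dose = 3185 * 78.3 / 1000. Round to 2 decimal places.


Lethal dose calculation:
Lethal dose = LD50 * body_weight / 1000
= 3185 * 78.3 / 1000
= 249385.5 / 1000
= 249.39 g

249.39


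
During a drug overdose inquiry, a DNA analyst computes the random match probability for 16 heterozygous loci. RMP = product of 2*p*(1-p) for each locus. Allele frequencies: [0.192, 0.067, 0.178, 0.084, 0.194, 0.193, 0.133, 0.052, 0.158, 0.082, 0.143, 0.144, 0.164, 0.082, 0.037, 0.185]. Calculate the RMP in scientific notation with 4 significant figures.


Computing RMP for 16 loci:
Locus 1: 2 * 0.192 * 0.808 = 0.310272
Locus 2: 2 * 0.067 * 0.933 = 0.125022
Locus 3: 2 * 0.178 * 0.822 = 0.292632
Locus 4: 2 * 0.084 * 0.916 = 0.153888
Locus 5: 2 * 0.194 * 0.806 = 0.312728
Locus 6: 2 * 0.193 * 0.807 = 0.311502
Locus 7: 2 * 0.133 * 0.867 = 0.230622
Locus 8: 2 * 0.052 * 0.948 = 0.098592
Locus 9: 2 * 0.158 * 0.842 = 0.266072
Locus 10: 2 * 0.082 * 0.918 = 0.150552
Locus 11: 2 * 0.143 * 0.857 = 0.245102
Locus 12: 2 * 0.144 * 0.856 = 0.246528
Locus 13: 2 * 0.164 * 0.836 = 0.274208
Locus 14: 2 * 0.082 * 0.918 = 0.150552
Locus 15: 2 * 0.037 * 0.963 = 0.071262
Locus 16: 2 * 0.185 * 0.815 = 0.30155
RMP = 8.308e-12

8.308e-12


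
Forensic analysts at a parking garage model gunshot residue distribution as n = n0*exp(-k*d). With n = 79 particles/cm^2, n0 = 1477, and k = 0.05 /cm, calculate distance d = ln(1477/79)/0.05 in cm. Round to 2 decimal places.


GSR distance calculation:
n0/n = 1477 / 79 = 18.696203
ln(n0/n) = 2.92832
d = 2.92832 / 0.05 = 58.57 cm

58.57


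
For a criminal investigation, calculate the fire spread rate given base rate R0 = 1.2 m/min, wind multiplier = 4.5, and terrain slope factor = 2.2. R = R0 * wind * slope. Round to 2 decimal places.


Fire spread rate calculation:
R = R0 * wind_factor * slope_factor
= 1.2 * 4.5 * 2.2
= 5.4 * 2.2
= 11.88 m/min

11.88


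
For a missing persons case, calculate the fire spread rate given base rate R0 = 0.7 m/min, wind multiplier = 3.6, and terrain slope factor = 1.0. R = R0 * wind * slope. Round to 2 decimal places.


Fire spread rate calculation:
R = R0 * wind_factor * slope_factor
= 0.7 * 3.6 * 1.0
= 2.52 * 1.0
= 2.52 m/min

2.52


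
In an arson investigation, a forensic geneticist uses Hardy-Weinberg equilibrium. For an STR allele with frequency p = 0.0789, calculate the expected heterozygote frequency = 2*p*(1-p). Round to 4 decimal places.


Hardy-Weinberg heterozygote frequency:
q = 1 - p = 1 - 0.0789 = 0.9211
2pq = 2 * 0.0789 * 0.9211 = 0.1453

0.1453


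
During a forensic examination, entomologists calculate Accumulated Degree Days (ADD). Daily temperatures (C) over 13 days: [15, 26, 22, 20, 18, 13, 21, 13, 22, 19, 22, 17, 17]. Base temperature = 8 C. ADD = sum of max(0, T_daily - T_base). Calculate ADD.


Computing ADD day by day:
Day 1: max(0, 15 - 8) = 7
Day 2: max(0, 26 - 8) = 18
Day 3: max(0, 22 - 8) = 14
Day 4: max(0, 20 - 8) = 12
Day 5: max(0, 18 - 8) = 10
Day 6: max(0, 13 - 8) = 5
Day 7: max(0, 21 - 8) = 13
Day 8: max(0, 13 - 8) = 5
Day 9: max(0, 22 - 8) = 14
Day 10: max(0, 19 - 8) = 11
Day 11: max(0, 22 - 8) = 14
Day 12: max(0, 17 - 8) = 9
Day 13: max(0, 17 - 8) = 9
Total ADD = 141

141


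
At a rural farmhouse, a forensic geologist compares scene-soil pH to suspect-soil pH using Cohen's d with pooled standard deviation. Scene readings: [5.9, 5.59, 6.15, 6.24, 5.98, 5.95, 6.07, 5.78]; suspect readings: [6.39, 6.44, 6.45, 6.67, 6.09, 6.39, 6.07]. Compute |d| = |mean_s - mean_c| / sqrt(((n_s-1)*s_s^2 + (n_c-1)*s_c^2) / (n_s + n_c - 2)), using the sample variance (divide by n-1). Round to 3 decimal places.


Pooled-variance Cohen's d for soil pH comparison:
Scene mean = 47.66 / 8 = 5.9575
Suspect mean = 44.5 / 7 = 6.357143
Scene sample variance s_s^2 = 0.04285
Suspect sample variance s_c^2 = 0.04489
Pooled variance = ((n_s-1)*s_s^2 + (n_c-1)*s_c^2) / (n_s + n_c - 2) = 0.043792
Pooled SD = sqrt(0.043792) = 0.209265
Mean difference = -0.399643
|d| = |-0.399643| / 0.209265 = 1.910

1.910


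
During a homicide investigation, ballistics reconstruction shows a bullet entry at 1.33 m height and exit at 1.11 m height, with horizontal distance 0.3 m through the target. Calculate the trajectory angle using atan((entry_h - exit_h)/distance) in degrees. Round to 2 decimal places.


Bullet trajectory angle:
Height difference = 1.33 - 1.11 = 0.22 m
angle = atan(0.22 / 0.3)
angle = atan(0.733333)
angle = 36.25 degrees

36.25


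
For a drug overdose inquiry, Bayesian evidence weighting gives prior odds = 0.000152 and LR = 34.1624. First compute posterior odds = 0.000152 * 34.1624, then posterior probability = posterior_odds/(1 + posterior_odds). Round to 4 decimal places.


Bayesian evidence evaluation:
Posterior odds = prior_odds * LR = 0.000152 * 34.1624 = 0.005192685
Posterior probability = posterior_odds / (1 + posterior_odds)
= 0.005192685 / (1 + 0.005192685)
= 0.005192685 / 1.005192685
= 0.0052

0.0052
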